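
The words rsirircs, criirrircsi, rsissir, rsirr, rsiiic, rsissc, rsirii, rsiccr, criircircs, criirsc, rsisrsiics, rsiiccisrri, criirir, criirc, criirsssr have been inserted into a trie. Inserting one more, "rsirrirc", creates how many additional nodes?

The longest prefix of "rsirrirc" already in the trie is "rsirr" (length 5).
So 8 − 5 = 3 new nodes.

3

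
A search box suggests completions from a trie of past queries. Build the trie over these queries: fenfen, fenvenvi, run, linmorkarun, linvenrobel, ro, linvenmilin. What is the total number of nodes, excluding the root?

39

Count nodes per top-level branch (shared prefixes stored once):
  'f'-branch (fenfen, fenvenvi): 11 nodes
  'l'-branch (linmorkarun, linvenmilin, linvenrobel): 24 nodes
  'r'-branch (ro, run): 4 nodes
Sum: 39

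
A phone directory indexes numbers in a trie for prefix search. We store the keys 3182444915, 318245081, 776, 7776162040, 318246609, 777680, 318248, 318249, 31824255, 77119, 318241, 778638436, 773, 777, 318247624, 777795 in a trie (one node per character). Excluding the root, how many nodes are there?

Insert word by word; a character creates a node only if that edge doesn't already exist:
  "3182444915" → 10 new (3, 1, 8, 2, 4, 4, 4, 9, 1, 5)
  "318245081" → prefix "31824" already present; 4 new (5, 0, 8, 1)
  "776" → 3 new (7, 7, 6)
  "7776162040" → prefix "77" already present; 8 new (7, 6, 1, 6, 2, 0, 4, 0)
  "318246609" → prefix "31824" already present; 4 new (6, 6, 0, 9)
  "777680" → prefix "7776" already present; 2 new (8, 0)
  "318248" → prefix "31824" already present; 1 new (8)
  "318249" → prefix "31824" already present; 1 new (9)
  "31824255" → prefix "31824" already present; 3 new (2, 5, 5)
  "77119" → prefix "77" already present; 3 new (1, 1, 9)
  "318241" → prefix "31824" already present; 1 new (1)
  "778638436" → prefix "77" already present; 7 new (8, 6, 3, 8, 4, 3, 6)
  "773" → prefix "77" already present; 1 new (3)
  "777" → prefix "777" already present; 0 new (none)
  "318247624" → prefix "31824" already present; 4 new (7, 6, 2, 4)
  "777795" → prefix "777" already present; 3 new (7, 9, 5)
Total nodes = 10 + 4 + 3 + 8 + 4 + 2 + 1 + 1 + 3 + 3 + 1 + 7 + 1 + 0 + 4 + 3 = 55

55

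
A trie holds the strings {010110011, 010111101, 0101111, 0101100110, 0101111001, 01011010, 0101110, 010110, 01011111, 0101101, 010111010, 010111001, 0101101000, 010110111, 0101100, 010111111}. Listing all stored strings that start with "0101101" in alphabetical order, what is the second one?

01011010

DFS of the "0101101" subtree visits, in order: "0101101", "01011010", "0101101000", "010110111"
The 2nd is 01011010.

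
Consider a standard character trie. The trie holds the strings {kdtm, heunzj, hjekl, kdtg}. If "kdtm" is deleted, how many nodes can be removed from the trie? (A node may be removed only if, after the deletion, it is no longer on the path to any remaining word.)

After clearing the end-marker at "kdtm", prune upward until reaching a node still needed by another word.
The suffix "m" (1 node) is used only by "kdtm"; the node for "kdt" still has the child "g", so pruning stops there.
Nodes removed: 1

1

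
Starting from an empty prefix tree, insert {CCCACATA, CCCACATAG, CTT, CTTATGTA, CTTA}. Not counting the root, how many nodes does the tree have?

16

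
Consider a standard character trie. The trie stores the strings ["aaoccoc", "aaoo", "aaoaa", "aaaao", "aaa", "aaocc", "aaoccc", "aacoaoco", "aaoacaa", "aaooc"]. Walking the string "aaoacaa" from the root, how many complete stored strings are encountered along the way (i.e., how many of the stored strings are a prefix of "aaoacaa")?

Traverse "aaoacaa" character by character; count nodes along the way that are marked as word ends.
Prefixes of the query that are stored words: "aaoacaa"
Count: 1

1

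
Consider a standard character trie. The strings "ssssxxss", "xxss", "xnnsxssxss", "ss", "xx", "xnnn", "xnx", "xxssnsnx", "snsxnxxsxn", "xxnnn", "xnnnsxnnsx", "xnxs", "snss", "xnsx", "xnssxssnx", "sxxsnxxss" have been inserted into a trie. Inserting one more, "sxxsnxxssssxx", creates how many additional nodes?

"sxxsnxxss" is already a path in the trie; the remaining "ssxx" must be added.
So 13 − 9 = 4 new nodes.

4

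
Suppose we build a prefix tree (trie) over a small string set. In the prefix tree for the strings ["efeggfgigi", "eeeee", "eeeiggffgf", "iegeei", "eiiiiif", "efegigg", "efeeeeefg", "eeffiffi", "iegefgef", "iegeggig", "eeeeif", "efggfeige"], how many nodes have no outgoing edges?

12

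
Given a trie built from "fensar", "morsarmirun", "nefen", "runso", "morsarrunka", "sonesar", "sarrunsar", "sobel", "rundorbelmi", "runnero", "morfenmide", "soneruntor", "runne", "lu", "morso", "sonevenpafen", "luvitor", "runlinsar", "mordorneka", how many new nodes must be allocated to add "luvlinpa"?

5

Walking "luvlinpa" from the root, the first 3 characters ("luv") follow existing edges; "l" is the first miss.
So 8 − 3 = 5 new nodes.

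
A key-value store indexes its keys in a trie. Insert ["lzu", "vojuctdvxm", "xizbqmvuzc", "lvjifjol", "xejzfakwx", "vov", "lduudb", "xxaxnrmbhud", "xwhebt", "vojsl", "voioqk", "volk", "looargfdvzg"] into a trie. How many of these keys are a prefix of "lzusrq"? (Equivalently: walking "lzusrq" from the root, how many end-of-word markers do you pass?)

1

Check each prefix of "lzusrq" against the stored set — each match is an end-marker on the path.
Prefixes of the query that are stored words: "lzu"
Count: 1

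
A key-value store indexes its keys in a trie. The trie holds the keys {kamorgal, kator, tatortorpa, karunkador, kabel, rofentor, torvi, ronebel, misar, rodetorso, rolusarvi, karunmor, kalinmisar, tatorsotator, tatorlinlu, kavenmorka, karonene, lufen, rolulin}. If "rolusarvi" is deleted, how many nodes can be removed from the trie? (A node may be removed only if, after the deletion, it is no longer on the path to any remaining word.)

5

After clearing the end-marker at "rolusarvi", prune upward until reaching a node still needed by another word.
The suffix "sarvi" (5 nodes) is used only by "rolusarvi"; the node for "rolu" still has the child "l", so pruning stops there.
Nodes removed: 5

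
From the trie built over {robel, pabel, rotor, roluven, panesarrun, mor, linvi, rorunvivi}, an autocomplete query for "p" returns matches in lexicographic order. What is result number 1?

Words with prefix "p", in lexicographic order: "pabel", "panesarrun"
The 1st is pabel.

pabel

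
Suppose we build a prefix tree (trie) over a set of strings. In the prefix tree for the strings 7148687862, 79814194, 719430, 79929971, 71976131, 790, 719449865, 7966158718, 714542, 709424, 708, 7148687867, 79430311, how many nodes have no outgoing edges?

A leaf is a node with no children — equivalently, the end of a word that is not a proper prefix of any other stored word.
Those words: "708", "709424", "714542", "7148687862", "7148687867", "719430", "719449865", "71976131", "790", "79430311", "7966158718", "79814194", "79929971"
Leaf count: 13

13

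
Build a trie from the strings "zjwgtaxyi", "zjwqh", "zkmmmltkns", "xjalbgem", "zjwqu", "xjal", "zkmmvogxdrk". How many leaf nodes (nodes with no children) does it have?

6

A leaf is a node with no children — equivalently, the end of a word that is not a proper prefix of any other stored word.
Those words: "xjalbgem", "zjwgtaxyi", "zjwqh", "zjwqu", "zkmmmltkns", "zkmmvogxdrk"
Leaf count: 6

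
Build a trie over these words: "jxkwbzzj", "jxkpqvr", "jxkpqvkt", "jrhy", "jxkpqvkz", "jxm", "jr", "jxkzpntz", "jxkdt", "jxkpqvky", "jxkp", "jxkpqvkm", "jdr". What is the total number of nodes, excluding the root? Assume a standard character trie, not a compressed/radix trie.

Trace insertions, counting only characters that open a new branch:
  "jxkwbzzj" → 8 new (j, x, k, w, b, z, z, j)
  "jxkpqvr" → prefix "jxk" already present; 4 new (p, q, v, r)
  "jxkpqvkt" → prefix "jxkpqv" already present; 2 new (k, t)
  "jrhy" → prefix "j" already present; 3 new (r, h, y)
  "jxkpqvkz" → prefix "jxkpqvk" already present; 1 new (z)
  "jxm" → prefix "jx" already present; 1 new (m)
  "jr" → prefix "jr" already present; 0 new (none)
  "jxkzpntz" → prefix "jxk" already present; 5 new (z, p, n, t, z)
  "jxkdt" → prefix "jxk" already present; 2 new (d, t)
  "jxkpqvky" → prefix "jxkpqvk" already present; 1 new (y)
  "jxkp" → prefix "jxkp" already present; 0 new (none)
  "jxkpqvkm" → prefix "jxkpqvk" already present; 1 new (m)
  "jdr" → prefix "j" already present; 2 new (d, r)
Total nodes = 8 + 4 + 2 + 3 + 1 + 1 + 0 + 5 + 2 + 1 + 0 + 1 + 2 = 30

30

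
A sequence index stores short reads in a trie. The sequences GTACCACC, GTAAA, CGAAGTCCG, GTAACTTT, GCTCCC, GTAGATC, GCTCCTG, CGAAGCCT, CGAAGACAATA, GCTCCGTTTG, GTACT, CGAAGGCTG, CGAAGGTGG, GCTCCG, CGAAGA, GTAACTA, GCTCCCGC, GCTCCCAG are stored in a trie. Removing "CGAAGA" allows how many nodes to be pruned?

0

A node on "CGAAGA"'s path can go only if nothing else ends at it or branches off below it.
Every node on "CGAAGA" is still needed (e.g. by "CGAAGACAATA"), so nothing is freed.
Nodes removed: 0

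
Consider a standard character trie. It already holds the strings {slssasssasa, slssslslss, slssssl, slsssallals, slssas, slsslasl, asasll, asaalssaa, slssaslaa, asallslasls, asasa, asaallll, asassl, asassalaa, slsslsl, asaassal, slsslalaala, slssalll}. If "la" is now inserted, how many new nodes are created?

No existing word starts with "l", so every character of "la" needs a new node.
2 − 0 = 2 new nodes.

2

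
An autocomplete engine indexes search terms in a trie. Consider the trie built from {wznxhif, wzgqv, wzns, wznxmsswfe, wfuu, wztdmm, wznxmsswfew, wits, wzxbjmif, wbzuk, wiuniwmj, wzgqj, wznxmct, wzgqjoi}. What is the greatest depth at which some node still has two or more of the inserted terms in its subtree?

10

The deepest shared node is where two words last agree before diverging.
e.g. "wznxmsswfe" and "wznxmsswfew" share the prefix "wznxmsswfe" of length 10; no pair shares a longer one.
Longest shared-prefix length: 10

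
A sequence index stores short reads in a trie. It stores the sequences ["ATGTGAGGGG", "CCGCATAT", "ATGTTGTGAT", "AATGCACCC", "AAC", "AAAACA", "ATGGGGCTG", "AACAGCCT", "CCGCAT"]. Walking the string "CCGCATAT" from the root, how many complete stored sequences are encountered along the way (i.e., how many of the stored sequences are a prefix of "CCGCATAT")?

Walk "CCGCATAT" from the root; an end-of-word marker is hit whenever a stored word is a prefix of "CCGCATAT".
Prefixes of the query that are stored words: "CCGCAT", "CCGCATAT"
Count: 2

2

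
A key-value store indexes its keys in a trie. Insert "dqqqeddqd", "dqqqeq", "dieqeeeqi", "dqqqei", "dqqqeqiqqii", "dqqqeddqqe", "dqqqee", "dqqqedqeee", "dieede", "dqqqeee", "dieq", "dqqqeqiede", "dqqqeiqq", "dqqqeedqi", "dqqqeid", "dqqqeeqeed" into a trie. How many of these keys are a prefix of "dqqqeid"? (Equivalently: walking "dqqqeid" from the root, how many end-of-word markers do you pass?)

Traverse "dqqqeid" character by character; count nodes along the way that are marked as word ends.
Prefixes of the query that are stored words: "dqqqei", "dqqqeid"
Count: 2

2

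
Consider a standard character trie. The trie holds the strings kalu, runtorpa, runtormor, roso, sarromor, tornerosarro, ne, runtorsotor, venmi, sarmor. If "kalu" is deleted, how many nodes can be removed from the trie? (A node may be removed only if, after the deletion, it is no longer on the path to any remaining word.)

4

After clearing the end-marker at "kalu", prune upward until reaching a node still needed by another word.
No other word shares any prefix with "kalu", so all 4 of its nodes go.
Nodes removed: 4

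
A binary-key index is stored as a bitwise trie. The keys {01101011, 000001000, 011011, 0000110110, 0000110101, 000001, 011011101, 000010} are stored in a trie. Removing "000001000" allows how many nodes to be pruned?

A node on "000001000"'s path can go only if nothing else ends at it or branches off below it.
The suffix "000" (3 nodes) is used only by "000001000"; "000001" is itself a stored word, so pruning stops there.
Nodes removed: 3

3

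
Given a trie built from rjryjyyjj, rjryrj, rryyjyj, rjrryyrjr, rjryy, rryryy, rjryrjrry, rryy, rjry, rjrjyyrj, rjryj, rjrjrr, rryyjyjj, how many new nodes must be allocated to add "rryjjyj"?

4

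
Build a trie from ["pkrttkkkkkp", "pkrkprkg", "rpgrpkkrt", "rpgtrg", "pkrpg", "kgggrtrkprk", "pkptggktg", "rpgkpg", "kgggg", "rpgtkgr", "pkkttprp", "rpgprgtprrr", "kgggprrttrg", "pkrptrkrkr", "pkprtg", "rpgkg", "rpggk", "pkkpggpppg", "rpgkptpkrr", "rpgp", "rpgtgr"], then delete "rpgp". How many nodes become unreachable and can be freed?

0

A node on "rpgp"'s path can go only if nothing else ends at it or branches off below it.
Every node on "rpgp" is still needed (e.g. by "rpgprgtprrr"), so nothing is freed.
Nodes removed: 0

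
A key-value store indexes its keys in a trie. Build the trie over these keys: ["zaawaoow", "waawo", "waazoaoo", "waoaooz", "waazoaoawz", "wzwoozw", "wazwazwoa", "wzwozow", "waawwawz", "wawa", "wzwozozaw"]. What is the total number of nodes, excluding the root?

Trace insertions, counting only characters that open a new branch:
  "zaawaoow" → 8 new (z, a, a, w, a, o, o, w)
  "waawo" → 5 new (w, a, a, w, o)
  "waazoaoo" → prefix "waa" already present; 5 new (z, o, a, o, o)
  "waoaooz" → prefix "wa" already present; 5 new (o, a, o, o, z)
  "waazoaoawz" → prefix "waazoao" already present; 3 new (a, w, z)
  "wzwoozw" → prefix "w" already present; 6 new (z, w, o, o, z, w)
  "wazwazwoa" → prefix "wa" already present; 7 new (z, w, a, z, w, o, a)
  "wzwozow" → prefix "wzwo" already present; 3 new (z, o, w)
  "waawwawz" → prefix "waaw" already present; 4 new (w, a, w, z)
  "wawa" → prefix "wa" already present; 2 new (w, a)
  "wzwozozaw" → prefix "wzwozo" already present; 3 new (z, a, w)
Total nodes = 8 + 5 + 5 + 5 + 3 + 6 + 7 + 3 + 4 + 2 + 3 = 51

51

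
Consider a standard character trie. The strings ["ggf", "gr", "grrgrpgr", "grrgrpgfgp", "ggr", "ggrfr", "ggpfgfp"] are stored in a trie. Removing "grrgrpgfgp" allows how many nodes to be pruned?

After clearing the end-marker at "grrgrpgfgp", prune upward until reaching a node still needed by another word.
The suffix "fgp" (3 nodes) is used only by "grrgrpgfgp"; the node for "grrgrpg" still has the child "r", so pruning stops there.
Nodes removed: 3

3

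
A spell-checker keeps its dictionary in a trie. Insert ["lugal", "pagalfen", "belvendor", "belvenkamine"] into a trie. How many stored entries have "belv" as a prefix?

Traverse to the node for "belv", then collect every word in that subtree.
Matches: "belvendor", "belvenkamine"
Count: 2

2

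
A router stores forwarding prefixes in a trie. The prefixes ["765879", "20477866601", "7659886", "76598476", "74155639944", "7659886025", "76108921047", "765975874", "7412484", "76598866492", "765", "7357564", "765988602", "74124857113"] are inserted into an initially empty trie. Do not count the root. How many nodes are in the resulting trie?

70

Count nodes per top-level branch (shared prefixes stored once):
  '2'-branch (20477866601): 11 nodes
  '7'-branch (7357564, 7412484, 74124857113, 74155639944, 76108921047, 765, 765879, 765975874, 76598476, 7659886, 765988602, 7659886025, 76598866492): 59 nodes
Sum: 70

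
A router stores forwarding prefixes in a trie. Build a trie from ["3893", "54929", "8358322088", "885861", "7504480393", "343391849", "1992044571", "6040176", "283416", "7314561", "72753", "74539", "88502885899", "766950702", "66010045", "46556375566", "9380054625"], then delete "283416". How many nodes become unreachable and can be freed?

6

After clearing the end-marker at "283416", prune upward until reaching a node still needed by another word.
No other word shares any prefix with "283416", so all 6 of its nodes go.
Nodes removed: 6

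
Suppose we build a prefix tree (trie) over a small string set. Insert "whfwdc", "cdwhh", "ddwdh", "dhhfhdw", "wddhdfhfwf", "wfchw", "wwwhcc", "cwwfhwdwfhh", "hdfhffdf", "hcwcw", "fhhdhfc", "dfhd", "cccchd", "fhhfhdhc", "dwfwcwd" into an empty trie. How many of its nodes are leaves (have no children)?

15

A leaf is a node with no children — equivalently, the end of a word that is not a proper prefix of any other stored word.
Those words: "cccchd", "cdwhh", "cwwfhwdwfhh", "ddwdh", "dfhd", "dhhfhdw", "dwfwcwd", "fhhdhfc", "fhhfhdhc", "hcwcw", "hdfhffdf", "wddhdfhfwf", "wfchw", "whfwdc", "wwwhcc"
Leaf count: 15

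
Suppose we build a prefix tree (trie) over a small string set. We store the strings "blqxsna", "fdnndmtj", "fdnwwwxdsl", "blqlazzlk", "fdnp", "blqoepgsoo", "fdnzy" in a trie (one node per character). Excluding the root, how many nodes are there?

Count nodes per top-level branch (shared prefixes stored once):
  'b'-branch (blqlazzlk, blqoepgsoo, blqxsna): 20 nodes
  'f'-branch (fdnndmtj, fdnp, fdnwwwxdsl, fdnzy): 18 nodes
Sum: 38

38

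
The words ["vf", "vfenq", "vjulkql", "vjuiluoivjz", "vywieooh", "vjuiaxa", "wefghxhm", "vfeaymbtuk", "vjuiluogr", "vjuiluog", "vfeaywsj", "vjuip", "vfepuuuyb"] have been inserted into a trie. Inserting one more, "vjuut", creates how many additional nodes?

The longest prefix of "vjuut" already in the trie is "vju" (length 3).
So 5 − 3 = 2 new nodes.

2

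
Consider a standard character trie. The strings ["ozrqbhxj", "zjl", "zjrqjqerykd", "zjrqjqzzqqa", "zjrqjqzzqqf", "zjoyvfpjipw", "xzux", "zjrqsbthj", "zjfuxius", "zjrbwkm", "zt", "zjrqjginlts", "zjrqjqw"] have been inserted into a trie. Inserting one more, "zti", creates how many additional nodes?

1

"zt" is already a path in the trie; the remaining "i" must be added.
So 3 − 2 = 1 new nodes.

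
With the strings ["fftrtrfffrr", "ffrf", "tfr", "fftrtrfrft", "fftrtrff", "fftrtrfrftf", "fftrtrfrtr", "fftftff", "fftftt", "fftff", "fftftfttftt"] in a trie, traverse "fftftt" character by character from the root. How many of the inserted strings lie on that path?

1

Walk "fftftt" from the root; an end-of-word marker is hit whenever a stored word is a prefix of "fftftt".
Prefixes of the query that are stored words: "fftftt"
Count: 1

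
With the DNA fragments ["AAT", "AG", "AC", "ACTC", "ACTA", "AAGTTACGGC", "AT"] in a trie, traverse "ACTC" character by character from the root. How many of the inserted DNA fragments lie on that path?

2

Traverse "ACTC" character by character; count nodes along the way that are marked as word ends.
Prefixes of the query that are stored words: "AC", "ACTC"
Count: 2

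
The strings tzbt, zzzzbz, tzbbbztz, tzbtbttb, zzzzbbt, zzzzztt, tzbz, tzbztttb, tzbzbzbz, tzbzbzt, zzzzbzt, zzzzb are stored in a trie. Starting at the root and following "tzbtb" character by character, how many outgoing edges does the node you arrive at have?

Walk "tzbtb" from the root, arriving at one node.
Distinct next characters after "tzbtb": t.
That node has 1 child edge.

1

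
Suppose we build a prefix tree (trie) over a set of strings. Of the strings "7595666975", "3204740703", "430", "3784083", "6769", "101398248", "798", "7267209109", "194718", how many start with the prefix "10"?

1

Walk to "10"; the words in its subtree are exactly those with that prefix.
Matches: "101398248"
Count: 1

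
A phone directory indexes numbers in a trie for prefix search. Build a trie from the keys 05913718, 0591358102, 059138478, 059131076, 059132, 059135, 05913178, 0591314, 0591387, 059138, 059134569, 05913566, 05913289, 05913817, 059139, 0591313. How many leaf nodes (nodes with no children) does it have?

Leaves are exactly the stored words that no other stored word extends.
Those words: "059131076", "0591313", "0591314", "05913178", "05913289", "059134569", "05913566", "0591358102", "05913718", "05913817", "059138478", "0591387", "059139"
Leaf count: 13

13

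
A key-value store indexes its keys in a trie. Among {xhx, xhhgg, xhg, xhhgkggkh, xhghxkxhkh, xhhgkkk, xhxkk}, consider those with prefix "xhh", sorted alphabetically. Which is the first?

xhhgg

Filter for "xhh…" and sort: "xhhgg", "xhhgkggkh", "xhhgkkk"
Position 1: xhhgg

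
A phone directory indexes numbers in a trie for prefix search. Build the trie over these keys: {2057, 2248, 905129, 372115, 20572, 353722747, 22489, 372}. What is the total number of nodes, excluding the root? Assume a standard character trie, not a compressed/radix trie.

29

Insert word by word; a character creates a node only if that edge doesn't already exist:
  "2057" → 4 new (2, 0, 5, 7)
  "2248" → prefix "2" already present; 3 new (2, 4, 8)
  "905129" → 6 new (9, 0, 5, 1, 2, 9)
  "372115" → 6 new (3, 7, 2, 1, 1, 5)
  "20572" → prefix "2057" already present; 1 new (2)
  "353722747" → prefix "3" already present; 8 new (5, 3, 7, 2, 2, 7, 4, 7)
  "22489" → prefix "2248" already present; 1 new (9)
  "372" → prefix "372" already present; 0 new (none)
Total nodes = 4 + 3 + 6 + 6 + 1 + 8 + 1 + 0 = 29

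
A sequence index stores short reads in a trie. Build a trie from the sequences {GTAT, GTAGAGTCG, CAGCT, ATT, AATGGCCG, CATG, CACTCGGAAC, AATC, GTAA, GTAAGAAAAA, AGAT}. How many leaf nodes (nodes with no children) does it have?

10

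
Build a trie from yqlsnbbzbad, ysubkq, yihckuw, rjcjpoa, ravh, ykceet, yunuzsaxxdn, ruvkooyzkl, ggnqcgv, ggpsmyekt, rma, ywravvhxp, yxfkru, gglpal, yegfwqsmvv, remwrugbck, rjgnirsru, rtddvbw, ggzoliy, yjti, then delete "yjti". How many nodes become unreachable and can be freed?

After clearing the end-marker at "yjti", prune upward until reaching a node still needed by another word.
The suffix "jti" (3 nodes) is used only by "yjti"; the node for "y" still has the child "q", so pruning stops there.
Nodes removed: 3

3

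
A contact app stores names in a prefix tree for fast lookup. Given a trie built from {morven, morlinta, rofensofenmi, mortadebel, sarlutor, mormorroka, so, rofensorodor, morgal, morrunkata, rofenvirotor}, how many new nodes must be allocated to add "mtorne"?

5

The longest prefix of "mtorne" already in the trie is "m" (length 1).
New nodes needed: |"mtorne"| − 1 = 6 − 1 = 5.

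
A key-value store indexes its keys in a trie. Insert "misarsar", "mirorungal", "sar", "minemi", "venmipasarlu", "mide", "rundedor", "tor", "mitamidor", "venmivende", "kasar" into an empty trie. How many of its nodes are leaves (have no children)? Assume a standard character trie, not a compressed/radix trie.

11

A leaf is a node with no children — equivalently, the end of a word that is not a proper prefix of any other stored word.
Those words: "kasar", "mide", "minemi", "mirorungal", "misarsar", "mitamidor", "rundedor", "sar", "tor", "venmipasarlu", "venmivende"
Leaf count: 11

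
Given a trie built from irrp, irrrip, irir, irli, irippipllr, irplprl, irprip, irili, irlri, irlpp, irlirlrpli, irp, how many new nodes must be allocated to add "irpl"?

0

Every character of "irpl" already lies on an existing path (it is a prefix of some stored word).
No new nodes are needed: 0.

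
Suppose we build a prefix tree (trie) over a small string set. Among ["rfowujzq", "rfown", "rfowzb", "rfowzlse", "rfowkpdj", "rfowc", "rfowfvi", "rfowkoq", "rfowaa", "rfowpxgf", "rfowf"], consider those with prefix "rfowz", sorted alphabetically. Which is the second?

Words with prefix "rfowz", in lexicographic order: "rfowzb", "rfowzlse"
The 2nd is rfowzlse.

rfowzlse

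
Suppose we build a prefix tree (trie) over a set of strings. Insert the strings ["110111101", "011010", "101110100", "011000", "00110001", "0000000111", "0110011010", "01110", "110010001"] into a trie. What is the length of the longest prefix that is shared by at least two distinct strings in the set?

5

The deepest shared node is where two words last agree before diverging.
"011000" and "0110011010" agree on "01100" (5 characters) before diverging; nothing deeper is shared.
Longest shared-prefix length: 5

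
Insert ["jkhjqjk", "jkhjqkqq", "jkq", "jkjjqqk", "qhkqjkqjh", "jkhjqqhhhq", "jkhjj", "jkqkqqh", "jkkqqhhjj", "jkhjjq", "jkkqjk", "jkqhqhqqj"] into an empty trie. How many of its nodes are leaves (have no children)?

10

A leaf is a node with no children — equivalently, the end of a word that is not a proper prefix of any other stored word.
Those words: "jkhjjq", "jkhjqjk", "jkhjqkqq", "jkhjqqhhhq", "jkjjqqk", "jkkqjk", "jkkqqhhjj", "jkqhqhqqj", "jkqkqqh", "qhkqjkqjh"
Leaf count: 10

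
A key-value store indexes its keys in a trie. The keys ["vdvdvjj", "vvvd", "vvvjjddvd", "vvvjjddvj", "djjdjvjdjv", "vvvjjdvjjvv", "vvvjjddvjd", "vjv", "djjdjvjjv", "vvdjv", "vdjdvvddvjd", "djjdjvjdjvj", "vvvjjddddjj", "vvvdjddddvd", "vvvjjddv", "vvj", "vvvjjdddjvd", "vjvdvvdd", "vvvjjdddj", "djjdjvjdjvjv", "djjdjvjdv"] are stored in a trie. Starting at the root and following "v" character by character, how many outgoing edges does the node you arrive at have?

The children of the "v" node are the distinct next characters among strings starting with "v".
Distinct next characters after "v": d, j, v.
That node has 3 child edges.

3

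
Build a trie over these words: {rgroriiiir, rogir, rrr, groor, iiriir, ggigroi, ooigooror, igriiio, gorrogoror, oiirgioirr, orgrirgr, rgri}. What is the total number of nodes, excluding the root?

Insert word by word; a character creates a node only if that edge doesn't already exist:
  "rgroriiiir" → 10 new (r, g, r, o, r, i, i, i, i, r)
  "rogir" → prefix "r" already present; 4 new (o, g, i, r)
  "rrr" → prefix "r" already present; 2 new (r, r)
  "groor" → 5 new (g, r, o, o, r)
  "iiriir" → 6 new (i, i, r, i, i, r)
  "ggigroi" → prefix "g" already present; 6 new (g, i, g, r, o, i)
  "ooigooror" → 9 new (o, o, i, g, o, o, r, o, r)
  "igriiio" → prefix "i" already present; 6 new (g, r, i, i, i, o)
  "gorrogoror" → prefix "g" already present; 9 new (o, r, r, o, g, o, r, o, r)
  "oiirgioirr" → prefix "o" already present; 9 new (i, i, r, g, i, o, i, r, r)
  "orgrirgr" → prefix "o" already present; 7 new (r, g, r, i, r, g, r)
  "rgri" → prefix "rgr" already present; 1 new (i)
Total nodes = 10 + 4 + 2 + 5 + 6 + 6 + 9 + 6 + 9 + 9 + 7 + 1 = 74

74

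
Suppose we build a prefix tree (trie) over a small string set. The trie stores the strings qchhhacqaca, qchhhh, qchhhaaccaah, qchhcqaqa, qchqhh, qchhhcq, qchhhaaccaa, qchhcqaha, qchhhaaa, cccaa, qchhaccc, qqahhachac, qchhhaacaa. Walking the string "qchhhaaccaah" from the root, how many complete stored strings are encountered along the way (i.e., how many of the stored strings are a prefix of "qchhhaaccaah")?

Traverse "qchhhaaccaah" character by character; count nodes along the way that are marked as word ends.
Prefixes of the query that are stored words: "qchhhaaccaa", "qchhhaaccaah"
Count: 2

2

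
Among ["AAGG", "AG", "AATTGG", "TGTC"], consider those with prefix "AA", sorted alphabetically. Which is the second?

AATTGG

DFS of the "AA" subtree visits, in order: "AAGG", "AATTGG"
Position 2: AATTGG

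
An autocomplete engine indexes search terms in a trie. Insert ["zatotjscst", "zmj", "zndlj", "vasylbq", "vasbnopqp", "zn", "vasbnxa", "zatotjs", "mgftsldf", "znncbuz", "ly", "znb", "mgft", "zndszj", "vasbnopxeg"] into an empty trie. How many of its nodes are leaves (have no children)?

12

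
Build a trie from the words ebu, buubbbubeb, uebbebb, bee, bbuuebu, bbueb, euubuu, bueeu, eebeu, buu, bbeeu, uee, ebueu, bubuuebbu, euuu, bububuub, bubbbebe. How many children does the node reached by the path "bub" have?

Walk "bub" from the root, arriving at one node.
Characters that immediately follow "bub" among the stored strings: {b, u}.
That node has 2 child edges.

2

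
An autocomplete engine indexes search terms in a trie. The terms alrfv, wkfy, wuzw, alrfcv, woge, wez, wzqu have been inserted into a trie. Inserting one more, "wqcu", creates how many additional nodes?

3

Walking "wqcu" from the root, the first 1 characters ("w") follow existing edges; "q" is the first miss.
So 4 − 1 = 3 new nodes.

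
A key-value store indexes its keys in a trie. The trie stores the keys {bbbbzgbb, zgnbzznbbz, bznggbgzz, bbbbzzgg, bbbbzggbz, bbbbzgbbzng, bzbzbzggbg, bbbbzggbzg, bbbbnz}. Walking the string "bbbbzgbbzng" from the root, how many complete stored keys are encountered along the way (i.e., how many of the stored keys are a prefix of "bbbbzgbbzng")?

Check each prefix of "bbbbzgbbzng" against the stored set — each match is an end-marker on the path.
Prefixes of the query that are stored words: "bbbbzgbb", "bbbbzgbbzng"
Count: 2

2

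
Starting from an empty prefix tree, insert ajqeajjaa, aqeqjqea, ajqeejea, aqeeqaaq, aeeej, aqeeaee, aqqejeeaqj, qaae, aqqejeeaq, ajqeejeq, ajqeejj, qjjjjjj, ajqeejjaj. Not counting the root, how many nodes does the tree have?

Count nodes per top-level branch (shared prefixes stored once):
  'a'-branch (aeeej, ajqeajjaa, ajqeejea, ajqeejeq, ajqeejj, ajqeejjaj, aqeeaee, aqeeqaaq, aqeqjqea, aqqejeeaq, aqqejeeaqj): 44 nodes
  'q'-branch (qaae, qjjjjjj): 10 nodes
Sum: 54

54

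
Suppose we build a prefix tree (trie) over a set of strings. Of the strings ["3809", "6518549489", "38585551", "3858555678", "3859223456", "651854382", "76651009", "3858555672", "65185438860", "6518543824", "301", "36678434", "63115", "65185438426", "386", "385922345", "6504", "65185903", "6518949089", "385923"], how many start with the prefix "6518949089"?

Traverse to the node for "6518949089", then collect every word in that subtree.
Matches: "6518949089"
Count: 1

1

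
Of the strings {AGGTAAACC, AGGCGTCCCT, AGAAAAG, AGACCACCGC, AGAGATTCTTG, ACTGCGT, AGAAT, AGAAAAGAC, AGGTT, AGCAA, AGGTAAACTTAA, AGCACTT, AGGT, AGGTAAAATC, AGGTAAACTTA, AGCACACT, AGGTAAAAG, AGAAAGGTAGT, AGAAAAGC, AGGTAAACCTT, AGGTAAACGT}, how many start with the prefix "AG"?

20

Traverse to the node for "AG", then collect every word in that subtree.
Matches: "AGAAAAG", "AGAAAAGAC", "AGAAAAGC", "AGAAAGGTAGT", "AGAAT", "AGACCACCGC", "AGAGATTCTTG", "AGCAA", "AGCACACT", "AGCACTT", "AGGCGTCCCT", "AGGT", "AGGTAAAAG", "AGGTAAAATC", "AGGTAAACC", "AGGTAAACCTT", "AGGTAAACGT", "AGGTAAACTTA", "AGGTAAACTTAA", "AGGTT"
Count: 20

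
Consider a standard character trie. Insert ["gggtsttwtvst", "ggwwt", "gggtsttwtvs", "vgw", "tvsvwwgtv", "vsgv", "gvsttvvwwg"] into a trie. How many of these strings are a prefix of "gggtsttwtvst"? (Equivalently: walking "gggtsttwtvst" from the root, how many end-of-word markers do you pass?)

2

Check each prefix of "gggtsttwtvst" against the stored set — each match is an end-marker on the path.
Prefixes of the query that are stored words: "gggtsttwtvs", "gggtsttwtvst"
Count: 2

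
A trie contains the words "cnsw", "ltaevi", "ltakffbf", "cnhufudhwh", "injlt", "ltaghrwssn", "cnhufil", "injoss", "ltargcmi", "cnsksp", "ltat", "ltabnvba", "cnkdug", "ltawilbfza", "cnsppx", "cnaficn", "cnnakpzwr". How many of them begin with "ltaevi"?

1

Traverse to the node for "ltaevi", then collect every word in that subtree.
Words under "ltaevi": ltaevi
Count: 1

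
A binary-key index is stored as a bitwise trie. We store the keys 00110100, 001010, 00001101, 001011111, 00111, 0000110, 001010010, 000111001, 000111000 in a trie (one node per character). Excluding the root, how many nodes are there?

32

For each word, the new-node count is its length minus the longest prefix already in the trie:
  "00110100" → 8 new (0, 0, 1, 1, 0, 1, 0, 0)
  "001010" → prefix "001" already present; 3 new (0, 1, 0)
  "00001101" → prefix "00" already present; 6 new (0, 0, 1, 1, 0, 1)
  "001011111" → prefix "00101" already present; 4 new (1, 1, 1, 1)
  "00111" → prefix "0011" already present; 1 new (1)
  "0000110" → prefix "0000110" already present; 0 new (none)
  "001010010" → prefix "001010" already present; 3 new (0, 1, 0)
  "000111001" → prefix "000" already present; 6 new (1, 1, 1, 0, 0, 1)
  "000111000" → prefix "00011100" already present; 1 new (0)
Total nodes = 8 + 3 + 6 + 4 + 1 + 0 + 3 + 6 + 1 = 32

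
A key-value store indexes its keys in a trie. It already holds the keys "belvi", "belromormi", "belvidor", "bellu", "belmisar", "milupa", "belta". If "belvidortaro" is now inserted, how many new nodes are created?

The longest prefix of "belvidortaro" already in the trie is "belvidor" (length 8).
Each of the 4 remaining characters creates one node.

4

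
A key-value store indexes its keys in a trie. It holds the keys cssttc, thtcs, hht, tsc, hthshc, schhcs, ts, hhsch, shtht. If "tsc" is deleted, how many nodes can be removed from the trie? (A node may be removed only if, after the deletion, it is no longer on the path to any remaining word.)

After clearing the end-marker at "tsc", prune upward until reaching a node still needed by another word.
The suffix "c" (1 node) is used only by "tsc"; "ts" is itself a stored word, so pruning stops there.
Nodes removed: 1

1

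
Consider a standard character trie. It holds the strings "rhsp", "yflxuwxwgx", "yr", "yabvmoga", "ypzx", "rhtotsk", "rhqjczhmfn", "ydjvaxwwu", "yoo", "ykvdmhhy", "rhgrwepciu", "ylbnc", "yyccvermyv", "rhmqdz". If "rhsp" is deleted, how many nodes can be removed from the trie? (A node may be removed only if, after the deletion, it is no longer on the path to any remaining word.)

After clearing the end-marker at "rhsp", prune upward until reaching a node still needed by another word.
The suffix "sp" (2 nodes) is used only by "rhsp"; the node for "rh" still has the child "t", so pruning stops there.
Nodes removed: 2

2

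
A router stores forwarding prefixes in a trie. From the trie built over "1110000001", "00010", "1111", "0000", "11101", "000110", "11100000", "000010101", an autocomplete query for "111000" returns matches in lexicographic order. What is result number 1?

DFS of the "111000" subtree visits, in order: "11100000", "1110000001"
The 1st is 11100000.

11100000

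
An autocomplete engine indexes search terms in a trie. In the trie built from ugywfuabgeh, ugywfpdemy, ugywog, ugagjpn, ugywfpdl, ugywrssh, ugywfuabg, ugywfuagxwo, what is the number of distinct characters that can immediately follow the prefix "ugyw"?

3

Follow the path "ugyw" to its node, then look at its outgoing edges.
Distinct next characters after "ugyw": f, o, r.
That node has 3 child edges.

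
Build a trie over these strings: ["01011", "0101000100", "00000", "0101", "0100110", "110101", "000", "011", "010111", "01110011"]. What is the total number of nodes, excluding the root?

32

For each word, the new-node count is its length minus the longest prefix already in the trie:
  "01011" → 5 new (0, 1, 0, 1, 1)
  "0101000100" → prefix "0101" already present; 6 new (0, 0, 0, 1, 0, 0)
  "00000" → prefix "0" already present; 4 new (0, 0, 0, 0)
  "0101" → prefix "0101" already present; 0 new (none)
  "0100110" → prefix "010" already present; 4 new (0, 1, 1, 0)
  "110101" → 6 new (1, 1, 0, 1, 0, 1)
  "000" → prefix "000" already present; 0 new (none)
  "011" → prefix "01" already present; 1 new (1)
  "010111" → prefix "01011" already present; 1 new (1)
  "01110011" → prefix "011" already present; 5 new (1, 0, 0, 1, 1)
Total nodes = 5 + 6 + 4 + 0 + 4 + 6 + 0 + 1 + 1 + 5 = 32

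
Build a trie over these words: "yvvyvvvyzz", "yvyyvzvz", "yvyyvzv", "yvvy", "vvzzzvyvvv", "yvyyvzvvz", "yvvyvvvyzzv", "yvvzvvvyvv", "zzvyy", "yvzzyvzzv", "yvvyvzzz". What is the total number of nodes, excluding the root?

51

Count nodes per top-level branch (shared prefixes stored once):
  'v'-branch (vvzzzvyvvv): 10 nodes
  'y'-branch (yvvy, yvvyvvvyzz, yvvyvvvyzzv, yvvyvzzz, yvvzvvvyvv, yvyyvzv, yvyyvzvvz, yvyyvzvz, yvzzyvzzv): 36 nodes
  'z'-branch (zzvyy): 5 nodes
Sum: 51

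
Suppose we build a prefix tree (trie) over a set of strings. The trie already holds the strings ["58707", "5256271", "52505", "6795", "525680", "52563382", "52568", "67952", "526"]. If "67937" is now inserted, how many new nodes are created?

2

"679" is already a path in the trie; the remaining "37" must be added.
Each of the 2 remaining characters creates one node.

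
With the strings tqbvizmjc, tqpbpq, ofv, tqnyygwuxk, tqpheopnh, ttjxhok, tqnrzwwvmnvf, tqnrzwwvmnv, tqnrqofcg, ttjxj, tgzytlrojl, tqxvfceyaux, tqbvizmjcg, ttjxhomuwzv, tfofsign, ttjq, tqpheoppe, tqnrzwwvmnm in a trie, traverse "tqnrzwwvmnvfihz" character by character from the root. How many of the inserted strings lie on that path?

Check each prefix of "tqnrzwwvmnvfihz" against the stored set — each match is an end-marker on the path.
Prefixes of the query that are stored words: "tqnrzwwvmnv", "tqnrzwwvmnvf"
Count: 2

2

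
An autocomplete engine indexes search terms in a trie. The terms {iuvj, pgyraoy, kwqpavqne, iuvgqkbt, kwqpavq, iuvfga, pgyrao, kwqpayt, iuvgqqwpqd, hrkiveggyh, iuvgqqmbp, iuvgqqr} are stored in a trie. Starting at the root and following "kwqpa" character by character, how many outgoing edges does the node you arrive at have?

Follow the path "kwqpa" to its node, then look at its outgoing edges.
Characters that immediately follow "kwqpa" among the stored strings: {v, y}.
That node has 2 child edges.

2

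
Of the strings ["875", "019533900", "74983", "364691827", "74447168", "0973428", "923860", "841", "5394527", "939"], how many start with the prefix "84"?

Traverse to the node for "84", then collect every word in that subtree.
Matches: "841"
Count: 1

1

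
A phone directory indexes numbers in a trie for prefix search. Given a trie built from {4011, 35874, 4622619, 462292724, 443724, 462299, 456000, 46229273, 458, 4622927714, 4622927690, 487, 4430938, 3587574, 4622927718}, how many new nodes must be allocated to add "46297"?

"462" is already a path in the trie; the remaining "97" must be added.
Each of the 2 remaining characters creates one node.

2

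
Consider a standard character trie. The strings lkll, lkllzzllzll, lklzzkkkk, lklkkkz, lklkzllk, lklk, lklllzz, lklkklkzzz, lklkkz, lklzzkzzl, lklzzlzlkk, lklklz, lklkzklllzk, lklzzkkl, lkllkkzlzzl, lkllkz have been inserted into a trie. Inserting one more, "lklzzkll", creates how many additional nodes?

2

The longest prefix of "lklzzkll" already in the trie is "lklzzk" (length 6).
So 8 − 6 = 2 new nodes.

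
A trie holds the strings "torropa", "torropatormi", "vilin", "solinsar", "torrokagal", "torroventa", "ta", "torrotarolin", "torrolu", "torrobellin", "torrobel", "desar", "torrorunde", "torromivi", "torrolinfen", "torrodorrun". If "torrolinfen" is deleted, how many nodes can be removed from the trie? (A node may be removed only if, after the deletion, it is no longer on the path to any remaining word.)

After clearing the end-marker at "torrolinfen", prune upward until reaching a node still needed by another word.
The suffix "infen" (5 nodes) is used only by "torrolinfen"; the node for "torrol" still has the child "u", so pruning stops there.
Nodes removed: 5

5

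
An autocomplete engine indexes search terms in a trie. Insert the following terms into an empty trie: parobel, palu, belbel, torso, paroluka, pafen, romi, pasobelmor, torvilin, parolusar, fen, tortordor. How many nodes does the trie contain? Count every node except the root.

56

Insert word by word; a character creates a node only if that edge doesn't already exist:
  "parobel" → 7 new (p, a, r, o, b, e, l)
  "palu" → prefix "pa" already present; 2 new (l, u)
  "belbel" → 6 new (b, e, l, b, e, l)
  "torso" → 5 new (t, o, r, s, o)
  "paroluka" → prefix "paro" already present; 4 new (l, u, k, a)
  "pafen" → prefix "pa" already present; 3 new (f, e, n)
  "romi" → 4 new (r, o, m, i)
  "pasobelmor" → prefix "pa" already present; 8 new (s, o, b, e, l, m, o, r)
  "torvilin" → prefix "tor" already present; 5 new (v, i, l, i, n)
  "parolusar" → prefix "parolu" already present; 3 new (s, a, r)
  "fen" → 3 new (f, e, n)
  "tortordor" → prefix "tor" already present; 6 new (t, o, r, d, o, r)
Total nodes = 7 + 2 + 6 + 5 + 4 + 3 + 4 + 8 + 5 + 3 + 3 + 6 = 56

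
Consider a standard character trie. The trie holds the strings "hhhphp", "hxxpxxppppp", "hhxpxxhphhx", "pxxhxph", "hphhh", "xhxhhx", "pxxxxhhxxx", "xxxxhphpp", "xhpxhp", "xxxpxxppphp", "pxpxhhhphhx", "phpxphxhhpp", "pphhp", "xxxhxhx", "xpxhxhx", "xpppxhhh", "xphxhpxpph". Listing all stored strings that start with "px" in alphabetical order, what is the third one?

DFS of the "px" subtree visits, in order: "pxpxhhhphhx", "pxxhxph", "pxxxxhhxxx"
Position 3: pxxxxhhxxx

pxxxxhhxxx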